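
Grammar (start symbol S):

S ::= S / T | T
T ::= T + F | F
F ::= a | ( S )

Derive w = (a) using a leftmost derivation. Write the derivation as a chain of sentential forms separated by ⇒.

S ⇒ T   [S ::= T]
T ⇒ F   [T ::= F]
F ⇒ (S)   [F ::= ( S )]
(S) ⇒ (T)   [S ::= T]
(T) ⇒ (F)   [T ::= F]
(F) ⇒ (a)   [F ::= a]

S⇒T⇒F⇒(S)⇒(T)⇒(F)⇒(a)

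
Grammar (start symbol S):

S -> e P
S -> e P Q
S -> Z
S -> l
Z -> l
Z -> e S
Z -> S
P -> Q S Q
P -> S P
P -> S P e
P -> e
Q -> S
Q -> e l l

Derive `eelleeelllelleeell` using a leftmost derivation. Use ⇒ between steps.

S ⇒ eP   [S -> e P]
eP ⇒ eQSQ   [P -> Q S Q]
eQSQ ⇒ eellSQ   [Q -> e l l]
eellSQ ⇒ eellePQ   [S -> e P]
eellePQ ⇒ eelleSPeQ   [P -> S P e]
eelleSPeQ ⇒ eelleePPeQ   [S -> e P]
eelleePPeQ ⇒ eelleeQSQPeQ   [P -> Q S Q]
eelleeQSQPeQ ⇒ eelleeellSQPeQ   [Q -> e l l]
eelleeellSQPeQ ⇒ eelleeelllQPeQ   [S -> l]
eelleeelllQPeQ ⇒ eelleeelllellPeQ   [Q -> e l l]
eelleeelllellPeQ ⇒ eelleeelllelleeQ   [P -> e]
eelleeelllelleeQ ⇒ eelleeelllelleeell   [Q -> e l l]

S ⇒ eP ⇒ eQSQ ⇒ eellSQ ⇒ eellePQ ⇒ eelleSPeQ ⇒ eelleePPeQ ⇒ eelleeQSQPeQ ⇒ eelleeellSQPeQ ⇒ eelleeelllQPeQ ⇒ eelleeelllellPeQ ⇒ eelleeelllelleeQ ⇒ eelleeelllelleeell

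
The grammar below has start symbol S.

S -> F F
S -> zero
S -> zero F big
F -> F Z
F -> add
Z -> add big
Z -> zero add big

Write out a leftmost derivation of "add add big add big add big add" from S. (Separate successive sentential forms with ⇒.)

S ⇒ F F ⇒ F Z F ⇒ F Z Z F ⇒ F Z Z Z F ⇒ add Z Z Z F ⇒ add add big Z Z F ⇒ add add big add big Z F ⇒ add add big add big add big F ⇒ add add big add big add big add

S ⇒ F F   [S -> F F]
F F ⇒ F Z F   [F -> F Z]
F Z F ⇒ F Z Z F   [F -> F Z]
F Z Z F ⇒ F Z Z Z F   [F -> F Z]
F Z Z Z F ⇒ add Z Z Z F   [F -> add]
add Z Z Z F ⇒ add add big Z Z F   [Z -> add big]
add add big Z Z F ⇒ add add big add big Z F   [Z -> add big]
add add big add big Z F ⇒ add add big add big add big F   [Z -> add big]
add add big add big add big F ⇒ add add big add big add big add   [F -> add]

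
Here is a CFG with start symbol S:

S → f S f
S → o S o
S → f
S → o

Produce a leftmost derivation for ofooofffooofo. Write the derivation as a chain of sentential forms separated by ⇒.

S⇒oSo⇒ofSfo⇒ofoSofo⇒ofooSoofo⇒ofoooSooofo⇒ofooofSfooofo⇒ofooofffooofo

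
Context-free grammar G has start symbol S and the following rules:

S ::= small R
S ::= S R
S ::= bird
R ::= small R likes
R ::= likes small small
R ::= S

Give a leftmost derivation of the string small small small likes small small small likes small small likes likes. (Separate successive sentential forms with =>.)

S => small R => small small R likes => small small S likes => small small S R likes => small small small R R likes => small small small likes small small R likes => small small small likes small small small R likes likes => small small small likes small small small likes small small likes likes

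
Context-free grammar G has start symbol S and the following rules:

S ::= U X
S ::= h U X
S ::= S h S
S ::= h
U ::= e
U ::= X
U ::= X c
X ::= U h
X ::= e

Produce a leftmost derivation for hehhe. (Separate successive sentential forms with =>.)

S => hUX => hXX => hUhX => hXhX => hUhhX => hXhhX => hehhX => hehhe

S => hUX   [S ::= h U X]
hUX => hXX   [U ::= X]
hXX => hUhX   [X ::= U h]
hUhX => hXhX   [U ::= X]
hXhX => hUhhX   [X ::= U h]
hUhhX => hXhhX   [U ::= X]
hXhhX => hehhX   [X ::= e]
hehhX => hehhe   [X ::= e]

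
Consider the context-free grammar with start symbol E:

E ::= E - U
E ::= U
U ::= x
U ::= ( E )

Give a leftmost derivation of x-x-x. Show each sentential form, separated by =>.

E => E-U   [E ::= E - U]
E-U => E-U-U   [E ::= E - U]
E-U-U => U-U-U   [E ::= U]
U-U-U => x-U-U   [U ::= x]
x-U-U => x-x-U   [U ::= x]
x-x-U => x-x-x   [U ::= x]

E => E-U => E-U-U => U-U-U => x-U-U => x-x-U => x-x-x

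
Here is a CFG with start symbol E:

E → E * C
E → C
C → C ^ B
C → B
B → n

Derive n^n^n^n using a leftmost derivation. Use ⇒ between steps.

E⇒C⇒C^B⇒C^B^B⇒C^B^B^B⇒B^B^B^B⇒n^B^B^B⇒n^n^B^B⇒n^n^n^B⇒n^n^n^n

E ⇒ C   [E → C]
C ⇒ C^B   [C → C ^ B]
C^B ⇒ C^B^B   [C → C ^ B]
C^B^B ⇒ C^B^B^B   [C → C ^ B]
C^B^B^B ⇒ B^B^B^B   [C → B]
B^B^B^B ⇒ n^B^B^B   [B → n]
n^B^B^B ⇒ n^n^B^B   [B → n]
n^n^B^B ⇒ n^n^n^B   [B → n]
n^n^n^B ⇒ n^n^n^n   [B → n]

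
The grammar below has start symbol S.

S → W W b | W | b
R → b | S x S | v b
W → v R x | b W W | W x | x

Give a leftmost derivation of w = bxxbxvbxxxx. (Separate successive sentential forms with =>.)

S => W => Wx => bWWx => bWxWx => bxxWx => bxxWxx => bxxWxxx => bxxbWWxxx => bxxbxWxxx => bxxbxvRxxxx => bxxbxvbxxxx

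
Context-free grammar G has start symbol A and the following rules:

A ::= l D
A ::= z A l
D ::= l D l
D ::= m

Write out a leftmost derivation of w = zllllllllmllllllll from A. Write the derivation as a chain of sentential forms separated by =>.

A => zAl   [A ::= z A l]
zAl => zlDl   [A ::= l D]
zlDl => zllDll   [D ::= l D l]
zllDll => zlllDlll   [D ::= l D l]
zlllDlll => zllllDllll   [D ::= l D l]
zllllDllll => zlllllDlllll   [D ::= l D l]
zlllllDlllll => zllllllDllllll   [D ::= l D l]
zllllllDllllll => zlllllllDlllllll   [D ::= l D l]
zlllllllDlllllll => zllllllllDllllllll   [D ::= l D l]
zllllllllDllllllll => zllllllllmllllllll   [D ::= m]

A=>zAl=>zlDl=>zllDll=>zlllDlll=>zllllDllll=>zlllllDlllll=>zllllllDllllll=>zlllllllDlllllll=>zllllllllDllllllll=>zllllllllmllllllll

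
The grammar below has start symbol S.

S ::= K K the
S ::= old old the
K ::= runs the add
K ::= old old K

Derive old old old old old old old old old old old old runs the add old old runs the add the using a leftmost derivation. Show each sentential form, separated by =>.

S => K K the => old old K K the => old old old old K K the => old old old old old old K K the => old old old old old old old old K K the => old old old old old old old old old old K K the => old old old old old old old old old old old old K K the => old old old old old old old old old old old old runs the add K the => old old old old old old old old old old old old runs the add old old K the => old old old old old old old old old old old old runs the add old old runs the add the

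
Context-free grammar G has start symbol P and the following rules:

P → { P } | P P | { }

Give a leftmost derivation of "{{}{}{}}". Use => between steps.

P => {P}   [P → { P }]
{P} => {PP}   [P → P P]
{PP} => {{}P}   [P → { }]
{{}P} => {{}PP}   [P → P P]
{{}PP} => {{}{}P}   [P → { }]
{{}{}P} => {{}{}{}}   [P → { }]

P=>{P}=>{PP}=>{{}P}=>{{}PP}=>{{}{}P}=>{{}{}{}}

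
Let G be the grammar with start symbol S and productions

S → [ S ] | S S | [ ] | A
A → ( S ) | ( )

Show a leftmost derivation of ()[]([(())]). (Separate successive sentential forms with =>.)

S => SS => AS => ()S => ()SS => ()[]S => ()[]A => ()[](S) => ()[]([S]) => ()[]([A]) => ()[]([(S)]) => ()[]([(A)]) => ()[]([(())])

S => SS   [S → S S]
SS => AS   [S → A]
AS => ()S   [A → ( )]
()S => ()SS   [S → S S]
()SS => ()[]S   [S → [ ]]
()[]S => ()[]A   [S → A]
()[]A => ()[](S)   [A → ( S )]
()[](S) => ()[]([S])   [S → [ S ]]
()[]([S]) => ()[]([A])   [S → A]
()[]([A]) => ()[]([(S)])   [A → ( S )]
()[]([(S)]) => ()[]([(A)])   [S → A]
()[]([(A)]) => ()[]([(())])   [A → ( )]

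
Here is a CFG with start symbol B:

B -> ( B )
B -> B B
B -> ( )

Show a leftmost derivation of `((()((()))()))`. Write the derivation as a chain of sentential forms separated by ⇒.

B ⇒ (B) ⇒ ((B)) ⇒ ((BB)) ⇒ ((BBB)) ⇒ ((()BB)) ⇒ ((()(B)B)) ⇒ ((()((B))B)) ⇒ ((()((()))B)) ⇒ ((()((()))()))

B ⇒ (B)   [B -> ( B )]
(B) ⇒ ((B))   [B -> ( B )]
((B)) ⇒ ((BB))   [B -> B B]
((BB)) ⇒ ((BBB))   [B -> B B]
((BBB)) ⇒ ((()BB))   [B -> ( )]
((()BB)) ⇒ ((()(B)B))   [B -> ( B )]
((()(B)B)) ⇒ ((()((B))B))   [B -> ( B )]
((()((B))B)) ⇒ ((()((()))B))   [B -> ( )]
((()((()))B)) ⇒ ((()((()))()))   [B -> ( )]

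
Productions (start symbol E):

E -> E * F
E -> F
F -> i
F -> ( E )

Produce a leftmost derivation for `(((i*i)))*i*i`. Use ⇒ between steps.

E ⇒ E*F ⇒ E*F*F ⇒ F*F*F ⇒ (E)*F*F ⇒ (F)*F*F ⇒ ((E))*F*F ⇒ ((F))*F*F ⇒ (((E)))*F*F ⇒ (((E*F)))*F*F ⇒ (((F*F)))*F*F ⇒ (((i*F)))*F*F ⇒ (((i*i)))*F*F ⇒ (((i*i)))*i*F ⇒ (((i*i)))*i*i

E ⇒ E*F   [E -> E * F]
E*F ⇒ E*F*F   [E -> E * F]
E*F*F ⇒ F*F*F   [E -> F]
F*F*F ⇒ (E)*F*F   [F -> ( E )]
(E)*F*F ⇒ (F)*F*F   [E -> F]
(F)*F*F ⇒ ((E))*F*F   [F -> ( E )]
((E))*F*F ⇒ ((F))*F*F   [E -> F]
((F))*F*F ⇒ (((E)))*F*F   [F -> ( E )]
(((E)))*F*F ⇒ (((E*F)))*F*F   [E -> E * F]
(((E*F)))*F*F ⇒ (((F*F)))*F*F   [E -> F]
(((F*F)))*F*F ⇒ (((i*F)))*F*F   [F -> i]
(((i*F)))*F*F ⇒ (((i*i)))*F*F   [F -> i]
(((i*i)))*F*F ⇒ (((i*i)))*i*F   [F -> i]
(((i*i)))*i*F ⇒ (((i*i)))*i*i   [F -> i]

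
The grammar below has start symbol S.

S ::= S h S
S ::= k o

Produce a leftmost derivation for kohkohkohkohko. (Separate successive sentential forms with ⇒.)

S ⇒ ShS   [S ::= S h S]
ShS ⇒ ShShS   [S ::= S h S]
ShShS ⇒ ShShShS   [S ::= S h S]
ShShShS ⇒ kohShShS   [S ::= k o]
kohShShS ⇒ kohkohShS   [S ::= k o]
kohkohShS ⇒ kohkohkohS   [S ::= k o]
kohkohkohS ⇒ kohkohkohShS   [S ::= S h S]
kohkohkohShS ⇒ kohkohkohkohS   [S ::= k o]
kohkohkohkohS ⇒ kohkohkohkohko   [S ::= k o]

S ⇒ ShS ⇒ ShShS ⇒ ShShShS ⇒ kohShShS ⇒ kohkohShS ⇒ kohkohkohS ⇒ kohkohkohShS ⇒ kohkohkohkohS ⇒ kohkohkohkohko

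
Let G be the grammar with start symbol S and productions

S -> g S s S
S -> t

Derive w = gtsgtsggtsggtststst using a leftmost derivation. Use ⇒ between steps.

S ⇒ gSsS   [S -> g S s S]
gSsS ⇒ gtsS   [S -> t]
gtsS ⇒ gtsgSsS   [S -> g S s S]
gtsgSsS ⇒ gtsgtsS   [S -> t]
gtsgtsS ⇒ gtsgtsgSsS   [S -> g S s S]
gtsgtsgSsS ⇒ gtsgtsggSsSsS   [S -> g S s S]
gtsgtsggSsSsS ⇒ gtsgtsggtsSsS   [S -> t]
gtsgtsggtsSsS ⇒ gtsgtsggtsgSsSsS   [S -> g S s S]
gtsgtsggtsgSsSsS ⇒ gtsgtsggtsggSsSsSsS   [S -> g S s S]
gtsgtsggtsggSsSsSsS ⇒ gtsgtsggtsggtsSsSsS   [S -> t]
gtsgtsggtsggtsSsSsS ⇒ gtsgtsggtsggtstsSsS   [S -> t]
gtsgtsggtsggtstsSsS ⇒ gtsgtsggtsggtststsS   [S -> t]
gtsgtsggtsggtststsS ⇒ gtsgtsggtsggtststst   [S -> t]

S ⇒ gSsS ⇒ gtsS ⇒ gtsgSsS ⇒ gtsgtsS ⇒ gtsgtsgSsS ⇒ gtsgtsggSsSsS ⇒ gtsgtsggtsSsS ⇒ gtsgtsggtsgSsSsS ⇒ gtsgtsggtsggSsSsSsS ⇒ gtsgtsggtsggtsSsSsS ⇒ gtsgtsggtsggtstsSsS ⇒ gtsgtsggtsggtststsS ⇒ gtsgtsggtsggtststst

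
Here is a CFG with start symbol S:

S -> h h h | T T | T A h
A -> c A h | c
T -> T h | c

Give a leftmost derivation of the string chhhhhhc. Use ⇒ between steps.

S ⇒ TT   [S -> T T]
TT ⇒ ThT   [T -> T h]
ThT ⇒ ThhT   [T -> T h]
ThhT ⇒ ThhhT   [T -> T h]
ThhhT ⇒ ThhhhT   [T -> T h]
ThhhhT ⇒ ThhhhhT   [T -> T h]
ThhhhhT ⇒ ThhhhhhT   [T -> T h]
ThhhhhhT ⇒ chhhhhhT   [T -> c]
chhhhhhT ⇒ chhhhhhc   [T -> c]

S⇒TT⇒ThT⇒ThhT⇒ThhhT⇒ThhhhT⇒ThhhhhT⇒ThhhhhhT⇒chhhhhhT⇒chhhhhhc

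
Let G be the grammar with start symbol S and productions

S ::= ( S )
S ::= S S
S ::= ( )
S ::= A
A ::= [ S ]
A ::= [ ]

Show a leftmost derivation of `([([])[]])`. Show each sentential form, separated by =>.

S => (S) => (A) => ([S]) => ([SS]) => ([(S)S]) => ([(A)S]) => ([([])S]) => ([([])A]) => ([([])[]])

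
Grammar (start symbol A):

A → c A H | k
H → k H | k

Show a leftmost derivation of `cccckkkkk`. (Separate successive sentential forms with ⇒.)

A ⇒ cAH ⇒ ccAHH ⇒ cccAHHH ⇒ ccccAHHHH ⇒ cccckHHHH ⇒ cccckkHHH ⇒ cccckkkHH ⇒ cccckkkkH ⇒ cccckkkkk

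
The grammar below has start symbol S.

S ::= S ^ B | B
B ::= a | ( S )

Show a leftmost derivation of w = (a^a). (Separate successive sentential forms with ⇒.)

S ⇒ B ⇒ (S) ⇒ (S^B) ⇒ (B^B) ⇒ (a^B) ⇒ (a^a)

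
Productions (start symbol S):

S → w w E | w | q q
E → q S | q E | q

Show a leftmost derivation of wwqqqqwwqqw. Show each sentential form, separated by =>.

S => wwE => wwqE => wwqqE => wwqqqE => wwqqqqS => wwqqqqwwE => wwqqqqwwqE => wwqqqqwwqqS => wwqqqqwwqqw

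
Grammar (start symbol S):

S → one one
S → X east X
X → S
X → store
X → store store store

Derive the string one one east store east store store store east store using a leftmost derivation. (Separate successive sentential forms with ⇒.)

S ⇒ X east X ⇒ S east X ⇒ X east X east X ⇒ S east X east X ⇒ one one east X east X ⇒ one one east S east X ⇒ one one east X east X east X ⇒ one one east store east X east X ⇒ one one east store east store store store east X ⇒ one one east store east store store store east store

S ⇒ X east X   [S → X east X]
X east X ⇒ S east X   [X → S]
S east X ⇒ X east X east X   [S → X east X]
X east X east X ⇒ S east X east X   [X → S]
S east X east X ⇒ one one east X east X   [S → one one]
one one east X east X ⇒ one one east S east X   [X → S]
one one east S east X ⇒ one one east X east X east X   [S → X east X]
one one east X east X east X ⇒ one one east store east X east X   [X → store]
one one east store east X east X ⇒ one one east store east store store store east X   [X → store store store]
one one east store east store store store east X ⇒ one one east store east store store store east store   [X → store]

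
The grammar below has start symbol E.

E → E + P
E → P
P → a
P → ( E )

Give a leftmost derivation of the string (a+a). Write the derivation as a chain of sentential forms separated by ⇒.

E ⇒ P   [E → P]
P ⇒ (E)   [P → ( E )]
(E) ⇒ (E+P)   [E → E + P]
(E+P) ⇒ (P+P)   [E → P]
(P+P) ⇒ (a+P)   [P → a]
(a+P) ⇒ (a+a)   [P → a]

E ⇒ P ⇒ (E) ⇒ (E+P) ⇒ (P+P) ⇒ (a+P) ⇒ (a+a)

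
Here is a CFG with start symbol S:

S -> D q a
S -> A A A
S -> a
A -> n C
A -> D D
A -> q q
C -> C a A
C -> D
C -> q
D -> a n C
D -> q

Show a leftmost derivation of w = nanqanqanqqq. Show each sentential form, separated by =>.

S=>AAA=>nCAA=>nDAA=>nanCAA=>nanDAA=>nanqAA=>nanqDDA=>nanqanCDA=>nanqanqDA=>nanqanqanCA=>nanqanqanDA=>nanqanqanqA=>nanqanqanqqq

S => AAA   [S -> A A A]
AAA => nCAA   [A -> n C]
nCAA => nDAA   [C -> D]
nDAA => nanCAA   [D -> a n C]
nanCAA => nanDAA   [C -> D]
nanDAA => nanqAA   [D -> q]
nanqAA => nanqDDA   [A -> D D]
nanqDDA => nanqanCDA   [D -> a n C]
nanqanCDA => nanqanqDA   [C -> q]
nanqanqDA => nanqanqanCA   [D -> a n C]
nanqanqanCA => nanqanqanDA   [C -> D]
nanqanqanDA => nanqanqanqA   [D -> q]
nanqanqanqA => nanqanqanqqq   [A -> q q]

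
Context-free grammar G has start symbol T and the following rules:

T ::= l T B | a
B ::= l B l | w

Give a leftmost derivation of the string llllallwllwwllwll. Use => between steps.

T=>lTB=>llTBB=>lllTBBB=>llllTBBBB=>llllaBBBB=>llllalBlBBB=>llllallBllBBB=>llllallwllBBB=>llllallwllwBB=>llllallwllwwB=>llllallwllwwlBl=>llllallwllwwllBll=>llllallwllwwllwll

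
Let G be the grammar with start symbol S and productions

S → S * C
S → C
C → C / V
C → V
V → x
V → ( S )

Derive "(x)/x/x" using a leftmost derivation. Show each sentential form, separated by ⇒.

S⇒C⇒C/V⇒C/V/V⇒V/V/V⇒(S)/V/V⇒(C)/V/V⇒(V)/V/V⇒(x)/V/V⇒(x)/x/V⇒(x)/x/x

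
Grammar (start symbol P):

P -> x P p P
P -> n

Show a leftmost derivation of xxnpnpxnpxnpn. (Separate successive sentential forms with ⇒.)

P ⇒ xPpP ⇒ xxPpPpP ⇒ xxnpPpP ⇒ xxnpnpP ⇒ xxnpnpxPpP ⇒ xxnpnpxnpP ⇒ xxnpnpxnpxPpP ⇒ xxnpnpxnpxnpP ⇒ xxnpnpxnpxnpn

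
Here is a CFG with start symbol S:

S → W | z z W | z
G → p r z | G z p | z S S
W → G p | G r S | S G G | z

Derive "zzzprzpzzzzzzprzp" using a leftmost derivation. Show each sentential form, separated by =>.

S => W => Gp => zSSp => zzzWSp => zzzGpSp => zzzprzpSp => zzzprzpWp => zzzprzpSGGp => zzzprzpzGGp => zzzprzpzzSSGp => zzzprzpzzzzWSGp => zzzprzpzzzzzSGp => zzzprzpzzzzzzGp => zzzprzpzzzzzzprzp

S => W   [S → W]
W => Gp   [W → G p]
Gp => zSSp   [G → z S S]
zSSp => zzzWSp   [S → z z W]
zzzWSp => zzzGpSp   [W → G p]
zzzGpSp => zzzprzpSp   [G → p r z]
zzzprzpSp => zzzprzpWp   [S → W]
zzzprzpWp => zzzprzpSGGp   [W → S G G]
zzzprzpSGGp => zzzprzpzGGp   [S → z]
zzzprzpzGGp => zzzprzpzzSSGp   [G → z S S]
zzzprzpzzSSGp => zzzprzpzzzzWSGp   [S → z z W]
zzzprzpzzzzWSGp => zzzprzpzzzzzSGp   [W → z]
zzzprzpzzzzzSGp => zzzprzpzzzzzzGp   [S → z]
zzzprzpzzzzzzGp => zzzprzpzzzzzzprzp   [G → p r z]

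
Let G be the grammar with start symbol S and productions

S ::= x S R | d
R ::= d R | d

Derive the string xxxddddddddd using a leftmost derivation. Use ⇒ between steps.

S ⇒ xSR   [S ::= x S R]
xSR ⇒ xxSRR   [S ::= x S R]
xxSRR ⇒ xxxSRRR   [S ::= x S R]
xxxSRRR ⇒ xxxdRRR   [S ::= d]
xxxdRRR ⇒ xxxddRRR   [R ::= d R]
xxxddRRR ⇒ xxxdddRRR   [R ::= d R]
xxxdddRRR ⇒ xxxddddRRR   [R ::= d R]
xxxddddRRR ⇒ xxxdddddRRR   [R ::= d R]
xxxdddddRRR ⇒ xxxddddddRR   [R ::= d]
xxxddddddRR ⇒ xxxdddddddRR   [R ::= d R]
xxxdddddddRR ⇒ xxxddddddddR   [R ::= d]
xxxddddddddR ⇒ xxxddddddddd   [R ::= d]

S ⇒ xSR ⇒ xxSRR ⇒ xxxSRRR ⇒ xxxdRRR ⇒ xxxddRRR ⇒ xxxdddRRR ⇒ xxxddddRRR ⇒ xxxdddddRRR ⇒ xxxddddddRR ⇒ xxxdddddddRR ⇒ xxxddddddddR ⇒ xxxddddddddd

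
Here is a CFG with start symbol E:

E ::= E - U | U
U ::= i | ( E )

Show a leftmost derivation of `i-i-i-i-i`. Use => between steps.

E => E-U => E-U-U => E-U-U-U => E-U-U-U-U => U-U-U-U-U => i-U-U-U-U => i-i-U-U-U => i-i-i-U-U => i-i-i-i-U => i-i-i-i-i

E => E-U   [E ::= E - U]
E-U => E-U-U   [E ::= E - U]
E-U-U => E-U-U-U   [E ::= E - U]
E-U-U-U => E-U-U-U-U   [E ::= E - U]
E-U-U-U-U => U-U-U-U-U   [E ::= U]
U-U-U-U-U => i-U-U-U-U   [U ::= i]
i-U-U-U-U => i-i-U-U-U   [U ::= i]
i-i-U-U-U => i-i-i-U-U   [U ::= i]
i-i-i-U-U => i-i-i-i-U   [U ::= i]
i-i-i-i-U => i-i-i-i-i   [U ::= i]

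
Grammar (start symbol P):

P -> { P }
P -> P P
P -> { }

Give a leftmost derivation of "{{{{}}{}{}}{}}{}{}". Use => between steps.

P=>PP=>PPP=>{P}PP=>{PP}PP=>{{P}P}PP=>{{PP}P}PP=>{{PPP}P}PP=>{{{P}PP}P}PP=>{{{{}}PP}P}PP=>{{{{}}{}P}P}PP=>{{{{}}{}{}}P}PP=>{{{{}}{}{}}{}}PP=>{{{{}}{}{}}{}}{}P=>{{{{}}{}{}}{}}{}{}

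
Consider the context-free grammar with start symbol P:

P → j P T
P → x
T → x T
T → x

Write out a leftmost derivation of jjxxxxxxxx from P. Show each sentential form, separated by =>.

P=>jPT=>jjPTT=>jjxTT=>jjxxTT=>jjxxxTT=>jjxxxxTT=>jjxxxxxT=>jjxxxxxxT=>jjxxxxxxxT=>jjxxxxxxxx

P => jPT   [P → j P T]
jPT => jjPTT   [P → j P T]
jjPTT => jjxTT   [P → x]
jjxTT => jjxxTT   [T → x T]
jjxxTT => jjxxxTT   [T → x T]
jjxxxTT => jjxxxxTT   [T → x T]
jjxxxxTT => jjxxxxxT   [T → x]
jjxxxxxT => jjxxxxxxT   [T → x T]
jjxxxxxxT => jjxxxxxxxT   [T → x T]
jjxxxxxxxT => jjxxxxxxxx   [T → x]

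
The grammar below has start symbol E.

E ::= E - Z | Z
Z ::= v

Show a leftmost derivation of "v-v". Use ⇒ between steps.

E ⇒ E-Z ⇒ Z-Z ⇒ v-Z ⇒ v-v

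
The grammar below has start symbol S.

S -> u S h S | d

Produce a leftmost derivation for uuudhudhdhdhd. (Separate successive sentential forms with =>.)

S => uShS   [S -> u S h S]
uShS => uuShShS   [S -> u S h S]
uuShShS => uuuShShShS   [S -> u S h S]
uuuShShShS => uuudhShShS   [S -> d]
uuudhShShS => uuudhuShShShS   [S -> u S h S]
uuudhuShShShS => uuudhudhShShS   [S -> d]
uuudhudhShShS => uuudhudhdhShS   [S -> d]
uuudhudhdhShS => uuudhudhdhdhS   [S -> d]
uuudhudhdhdhS => uuudhudhdhdhd   [S -> d]

S => uShS => uuShShS => uuuShShShS => uuudhShShS => uuudhuShShShS => uuudhudhShShS => uuudhudhdhShS => uuudhudhdhdhS => uuudhudhdhdhd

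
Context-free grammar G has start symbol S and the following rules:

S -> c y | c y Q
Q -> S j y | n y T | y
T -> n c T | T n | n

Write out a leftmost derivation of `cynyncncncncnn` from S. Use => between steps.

S => cyQ   [S -> c y Q]
cyQ => cynyT   [Q -> n y T]
cynyT => cynyncT   [T -> n c T]
cynyncT => cynyncncT   [T -> n c T]
cynyncncT => cynyncncncT   [T -> n c T]
cynyncncncT => cynyncncncncT   [T -> n c T]
cynyncncncncT => cynyncncncncTn   [T -> T n]
cynyncncncncTn => cynyncncncncnn   [T -> n]

S=>cyQ=>cynyT=>cynyncT=>cynyncncT=>cynyncncncT=>cynyncncncncT=>cynyncncncncTn=>cynyncncncncnn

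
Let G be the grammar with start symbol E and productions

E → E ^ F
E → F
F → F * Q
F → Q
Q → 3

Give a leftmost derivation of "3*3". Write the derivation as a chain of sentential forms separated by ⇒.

E ⇒ F ⇒ F*Q ⇒ Q*Q ⇒ 3*Q ⇒ 3*3

E ⇒ F   [E → F]
F ⇒ F*Q   [F → F * Q]
F*Q ⇒ Q*Q   [F → Q]
Q*Q ⇒ 3*Q   [Q → 3]
3*Q ⇒ 3*3   [Q → 3]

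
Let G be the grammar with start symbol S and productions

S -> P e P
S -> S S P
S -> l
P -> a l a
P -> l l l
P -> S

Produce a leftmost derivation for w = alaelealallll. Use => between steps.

S => SSP   [S -> S S P]
SSP => PePSP   [S -> P e P]
PePSP => alaePSP   [P -> a l a]
alaePSP => alaeSSP   [P -> S]
alaeSSP => alaePePSP   [S -> P e P]
alaePePSP => alaeSePSP   [P -> S]
alaeSePSP => alaelePSP   [S -> l]
alaelePSP => alaelealaSP   [P -> a l a]
alaelealaSP => alaelealalP   [S -> l]
alaelealalP => alaelealallll   [P -> l l l]

S=>SSP=>PePSP=>alaePSP=>alaeSSP=>alaePePSP=>alaeSePSP=>alaelePSP=>alaelealaSP=>alaelealalP=>alaelealallll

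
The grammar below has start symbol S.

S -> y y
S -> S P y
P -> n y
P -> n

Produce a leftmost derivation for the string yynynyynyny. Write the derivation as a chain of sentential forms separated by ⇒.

S ⇒ SPy   [S -> S P y]
SPy ⇒ SPyPy   [S -> S P y]
SPyPy ⇒ SPyPyPy   [S -> S P y]
SPyPyPy ⇒ SPyPyPyPy   [S -> S P y]
SPyPyPyPy ⇒ yyPyPyPyPy   [S -> y y]
yyPyPyPyPy ⇒ yynyPyPyPy   [P -> n]
yynyPyPyPy ⇒ yynynyyPyPy   [P -> n y]
yynynyyPyPy ⇒ yynynyynyPy   [P -> n]
yynynyynyPy ⇒ yynynyynyny   [P -> n]

S⇒SPy⇒SPyPy⇒SPyPyPy⇒SPyPyPyPy⇒yyPyPyPyPy⇒yynyPyPyPy⇒yynynyyPyPy⇒yynynyynyPy⇒yynynyynyny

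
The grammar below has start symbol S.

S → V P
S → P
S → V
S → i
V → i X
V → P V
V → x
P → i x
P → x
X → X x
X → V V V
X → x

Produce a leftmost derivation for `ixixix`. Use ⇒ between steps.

S ⇒ V ⇒ PV ⇒ ixV ⇒ ixPV ⇒ ixixV ⇒ ixixiX ⇒ ixixix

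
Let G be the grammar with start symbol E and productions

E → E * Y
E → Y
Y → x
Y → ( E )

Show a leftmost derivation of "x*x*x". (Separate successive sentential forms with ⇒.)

E ⇒ E*Y   [E → E * Y]
E*Y ⇒ E*Y*Y   [E → E * Y]
E*Y*Y ⇒ Y*Y*Y   [E → Y]
Y*Y*Y ⇒ x*Y*Y   [Y → x]
x*Y*Y ⇒ x*x*Y   [Y → x]
x*x*Y ⇒ x*x*x   [Y → x]

E⇒E*Y⇒E*Y*Y⇒Y*Y*Y⇒x*Y*Y⇒x*x*Y⇒x*x*x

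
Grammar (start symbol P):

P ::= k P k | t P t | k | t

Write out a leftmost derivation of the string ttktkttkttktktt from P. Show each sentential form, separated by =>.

P => tPt   [P ::= t P t]
tPt => ttPtt   [P ::= t P t]
ttPtt => ttkPktt   [P ::= k P k]
ttkPktt => ttktPtktt   [P ::= t P t]
ttktPtktt => ttktkPktktt   [P ::= k P k]
ttktkPktktt => ttktktPtktktt   [P ::= t P t]
ttktktPtktktt => ttktkttPttktktt   [P ::= t P t]
ttktkttPttktktt => ttktkttkttktktt   [P ::= k]

P=>tPt=>ttPtt=>ttkPktt=>ttktPtktt=>ttktkPktktt=>ttktktPtktktt=>ttktkttPttktktt=>ttktkttkttktktt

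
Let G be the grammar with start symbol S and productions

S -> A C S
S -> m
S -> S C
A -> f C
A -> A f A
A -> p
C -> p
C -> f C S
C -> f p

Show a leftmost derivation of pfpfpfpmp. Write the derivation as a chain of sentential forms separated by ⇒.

S ⇒ SC ⇒ ACSC ⇒ AfACSC ⇒ AfAfACSC ⇒ pfAfACSC ⇒ pfpfACSC ⇒ pfpfpCSC ⇒ pfpfpfpSC ⇒ pfpfpfpmC ⇒ pfpfpfpmp

S ⇒ SC   [S -> S C]
SC ⇒ ACSC   [S -> A C S]
ACSC ⇒ AfACSC   [A -> A f A]
AfACSC ⇒ AfAfACSC   [A -> A f A]
AfAfACSC ⇒ pfAfACSC   [A -> p]
pfAfACSC ⇒ pfpfACSC   [A -> p]
pfpfACSC ⇒ pfpfpCSC   [A -> p]
pfpfpCSC ⇒ pfpfpfpSC   [C -> f p]
pfpfpfpSC ⇒ pfpfpfpmC   [S -> m]
pfpfpfpmC ⇒ pfpfpfpmp   [C -> p]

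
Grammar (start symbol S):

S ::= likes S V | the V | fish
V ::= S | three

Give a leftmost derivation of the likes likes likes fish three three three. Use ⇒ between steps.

S ⇒ the V ⇒ the S ⇒ the likes S V ⇒ the likes likes S V V ⇒ the likes likes likes S V V V ⇒ the likes likes likes fish V V V ⇒ the likes likes likes fish three V V ⇒ the likes likes likes fish three three V ⇒ the likes likes likes fish three three three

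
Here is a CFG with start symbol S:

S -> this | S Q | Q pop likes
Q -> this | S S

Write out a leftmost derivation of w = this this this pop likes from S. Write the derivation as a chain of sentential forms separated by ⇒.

S ⇒ Q pop likes ⇒ S S pop likes ⇒ S Q S pop likes ⇒ this Q S pop likes ⇒ this this S pop likes ⇒ this this this pop likes

S ⇒ Q pop likes   [S -> Q pop likes]
Q pop likes ⇒ S S pop likes   [Q -> S S]
S S pop likes ⇒ S Q S pop likes   [S -> S Q]
S Q S pop likes ⇒ this Q S pop likes   [S -> this]
this Q S pop likes ⇒ this this S pop likes   [Q -> this]
this this S pop likes ⇒ this this this pop likes   [S -> this]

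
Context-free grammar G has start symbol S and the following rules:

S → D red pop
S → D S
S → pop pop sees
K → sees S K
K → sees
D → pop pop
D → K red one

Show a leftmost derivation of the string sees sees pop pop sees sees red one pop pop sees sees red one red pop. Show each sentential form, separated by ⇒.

S ⇒ D red pop ⇒ K red one red pop ⇒ sees S K red one red pop ⇒ sees D S K red one red pop ⇒ sees K red one S K red one red pop ⇒ sees sees S K red one S K red one red pop ⇒ sees sees pop pop sees K red one S K red one red pop ⇒ sees sees pop pop sees sees red one S K red one red pop ⇒ sees sees pop pop sees sees red one pop pop sees K red one red pop ⇒ sees sees pop pop sees sees red one pop pop sees sees red one red pop

S ⇒ D red pop   [S → D red pop]
D red pop ⇒ K red one red pop   [D → K red one]
K red one red pop ⇒ sees S K red one red pop   [K → sees S K]
sees S K red one red pop ⇒ sees D S K red one red pop   [S → D S]
sees D S K red one red pop ⇒ sees K red one S K red one red pop   [D → K red one]
sees K red one S K red one red pop ⇒ sees sees S K red one S K red one red pop   [K → sees S K]
sees sees S K red one S K red one red pop ⇒ sees sees pop pop sees K red one S K red one red pop   [S → pop pop sees]
sees sees pop pop sees K red one S K red one red pop ⇒ sees sees pop pop sees sees red one S K red one red pop   [K → sees]
sees sees pop pop sees sees red one S K red one red pop ⇒ sees sees pop pop sees sees red one pop pop sees K red one red pop   [S → pop pop sees]
sees sees pop pop sees sees red one pop pop sees K red one red pop ⇒ sees sees pop pop sees sees red one pop pop sees sees red one red pop   [K → sees]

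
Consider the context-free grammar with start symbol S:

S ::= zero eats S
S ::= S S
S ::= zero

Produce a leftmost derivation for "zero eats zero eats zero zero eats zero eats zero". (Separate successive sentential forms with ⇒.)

S ⇒ S S ⇒ zero eats S S ⇒ zero eats zero eats S S ⇒ zero eats zero eats zero S ⇒ zero eats zero eats zero zero eats S ⇒ zero eats zero eats zero zero eats zero eats S ⇒ zero eats zero eats zero zero eats zero eats zero

S ⇒ S S   [S ::= S S]
S S ⇒ zero eats S S   [S ::= zero eats S]
zero eats S S ⇒ zero eats zero eats S S   [S ::= zero eats S]
zero eats zero eats S S ⇒ zero eats zero eats zero S   [S ::= zero]
zero eats zero eats zero S ⇒ zero eats zero eats zero zero eats S   [S ::= zero eats S]
zero eats zero eats zero zero eats S ⇒ zero eats zero eats zero zero eats zero eats S   [S ::= zero eats S]
zero eats zero eats zero zero eats zero eats S ⇒ zero eats zero eats zero zero eats zero eats zero   [S ::= zero]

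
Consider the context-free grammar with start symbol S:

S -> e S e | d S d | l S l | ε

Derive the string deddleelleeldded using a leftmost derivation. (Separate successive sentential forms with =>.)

S => dSd   [S -> d S d]
dSd => deSed   [S -> e S e]
deSed => dedSded   [S -> d S d]
dedSded => deddSdded   [S -> d S d]
deddSdded => deddlSldded   [S -> l S l]
deddlSldded => deddleSeldded   [S -> e S e]
deddleSeldded => deddleeSeeldded   [S -> e S e]
deddleeSeeldded => deddleelSleeldded   [S -> l S l]
deddleelSleeldded => deddleelleeldded   [S -> ε]

S => dSd => deSed => dedSded => deddSdded => deddlSldded => deddleSeldded => deddleeSeeldded => deddleelSleeldded => deddleelleeldded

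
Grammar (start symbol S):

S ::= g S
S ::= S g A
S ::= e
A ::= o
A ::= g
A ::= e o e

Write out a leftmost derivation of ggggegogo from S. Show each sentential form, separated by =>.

S => gS => gSgA => ggSgA => ggSgAgA => gggSgAgA => ggggSgAgA => ggggegAgA => ggggegogA => ggggegogo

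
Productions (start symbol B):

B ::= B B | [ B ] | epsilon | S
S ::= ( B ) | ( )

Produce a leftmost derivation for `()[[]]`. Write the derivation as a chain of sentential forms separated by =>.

B => BB   [B ::= B B]
BB => BBB   [B ::= B B]
BBB => SBB   [B ::= S]
SBB => ()BB   [S ::= ( )]
()BB => ()[B]B   [B ::= [ B ]]
()[B]B => ()[BB]B   [B ::= B B]
()[BB]B => ()[[B]B]B   [B ::= [ B ]]
()[[B]B]B => ()[[]B]B   [B ::= epsilon]
()[[]B]B => ()[[]]B   [B ::= epsilon]
()[[]]B => ()[[]]   [B ::= epsilon]

B => BB => BBB => SBB => ()BB => ()[B]B => ()[BB]B => ()[[B]B]B => ()[[]B]B => ()[[]]B => ()[[]]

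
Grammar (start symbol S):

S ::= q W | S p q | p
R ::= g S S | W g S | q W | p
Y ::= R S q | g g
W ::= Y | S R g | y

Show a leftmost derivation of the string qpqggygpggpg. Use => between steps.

S => qW   [S ::= q W]
qW => qSRg   [W ::= S R g]
qSRg => qpRg   [S ::= p]
qpRg => qpWgSg   [R ::= W g S]
qpWgSg => qpSRggSg   [W ::= S R g]
qpSRggSg => qpqWRggSg   [S ::= q W]
qpqWRggSg => qpqYRggSg   [W ::= Y]
qpqYRggSg => qpqggRggSg   [Y ::= g g]
qpqggRggSg => qpqggWgSggSg   [R ::= W g S]
qpqggWgSggSg => qpqggygSggSg   [W ::= y]
qpqggygSggSg => qpqggygpggSg   [S ::= p]
qpqggygpggSg => qpqggygpggpg   [S ::= p]

S=>qW=>qSRg=>qpRg=>qpWgSg=>qpSRggSg=>qpqWRggSg=>qpqYRggSg=>qpqggRggSg=>qpqggWgSggSg=>qpqggygSggSg=>qpqggygpggSg=>qpqggygpggpg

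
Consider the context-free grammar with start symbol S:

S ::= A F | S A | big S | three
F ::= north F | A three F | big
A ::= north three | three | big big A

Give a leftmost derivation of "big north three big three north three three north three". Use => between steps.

S => S A => S A A => S A A A => S A A A A => big S A A A A => big A F A A A A => big north three F A A A A => big north three big A A A A => big north three big three A A A => big north three big three north three A A => big north three big three north three three A => big north three big three north three three north three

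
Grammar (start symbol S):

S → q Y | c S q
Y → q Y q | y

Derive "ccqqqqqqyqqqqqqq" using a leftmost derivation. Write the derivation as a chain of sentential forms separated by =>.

S => cSq   [S → c S q]
cSq => ccSqq   [S → c S q]
ccSqq => ccqYqq   [S → q Y]
ccqYqq => ccqqYqqq   [Y → q Y q]
ccqqYqqq => ccqqqYqqqq   [Y → q Y q]
ccqqqYqqqq => ccqqqqYqqqqq   [Y → q Y q]
ccqqqqYqqqqq => ccqqqqqYqqqqqq   [Y → q Y q]
ccqqqqqYqqqqqq => ccqqqqqqYqqqqqqq   [Y → q Y q]
ccqqqqqqYqqqqqqq => ccqqqqqqyqqqqqqq   [Y → y]

S=>cSq=>ccSqq=>ccqYqq=>ccqqYqqq=>ccqqqYqqqq=>ccqqqqYqqqqq=>ccqqqqqYqqqqqq=>ccqqqqqqYqqqqqqq=>ccqqqqqqyqqqqqqq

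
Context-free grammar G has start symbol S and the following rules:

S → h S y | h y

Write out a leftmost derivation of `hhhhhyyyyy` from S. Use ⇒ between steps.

S ⇒ hSy   [S → h S y]
hSy ⇒ hhSyy   [S → h S y]
hhSyy ⇒ hhhSyyy   [S → h S y]
hhhSyyy ⇒ hhhhSyyyy   [S → h S y]
hhhhSyyyy ⇒ hhhhhyyyyy   [S → h y]

S ⇒ hSy ⇒ hhSyy ⇒ hhhSyyy ⇒ hhhhSyyyy ⇒ hhhhhyyyyy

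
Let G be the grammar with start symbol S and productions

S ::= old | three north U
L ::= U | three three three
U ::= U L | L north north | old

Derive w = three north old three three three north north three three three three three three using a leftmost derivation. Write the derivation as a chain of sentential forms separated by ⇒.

S ⇒ three north U ⇒ three north U L ⇒ three north old L ⇒ three north old U ⇒ three north old U L ⇒ three north old U L L ⇒ three north old L north north L L ⇒ three north old three three three north north L L ⇒ three north old three three three north north three three three L ⇒ three north old three three three north north three three three three three three

S ⇒ three north U   [S ::= three north U]
three north U ⇒ three north U L   [U ::= U L]
three north U L ⇒ three north old L   [U ::= old]
three north old L ⇒ three north old U   [L ::= U]
three north old U ⇒ three north old U L   [U ::= U L]
three north old U L ⇒ three north old U L L   [U ::= U L]
three north old U L L ⇒ three north old L north north L L   [U ::= L north north]
three north old L north north L L ⇒ three north old three three three north north L L   [L ::= three three three]
three north old three three three north north L L ⇒ three north old three three three north north three three three L   [L ::= three three three]
three north old three three three north north three three three L ⇒ three north old three three three north north three three three three three three   [L ::= three three three]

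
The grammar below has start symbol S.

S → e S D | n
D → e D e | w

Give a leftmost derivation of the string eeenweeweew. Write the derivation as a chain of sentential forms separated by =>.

S => eSD   [S → e S D]
eSD => eeSDD   [S → e S D]
eeSDD => eeeSDDD   [S → e S D]
eeeSDDD => eeenDDD   [S → n]
eeenDDD => eeenwDD   [D → w]
eeenwDD => eeenweDeD   [D → e D e]
eeenweDeD => eeenweeDeeD   [D → e D e]
eeenweeDeeD => eeenweeweeD   [D → w]
eeenweeweeD => eeenweeweew   [D → w]

S => eSD => eeSDD => eeeSDDD => eeenDDD => eeenwDD => eeenweDeD => eeenweeDeeD => eeenweeweeD => eeenweeweew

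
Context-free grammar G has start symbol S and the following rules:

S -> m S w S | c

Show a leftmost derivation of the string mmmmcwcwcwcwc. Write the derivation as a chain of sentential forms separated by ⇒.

S⇒mSwS⇒mmSwSwS⇒mmmSwSwSwS⇒mmmmSwSwSwSwS⇒mmmmcwSwSwSwS⇒mmmmcwcwSwSwS⇒mmmmcwcwcwSwS⇒mmmmcwcwcwcwS⇒mmmmcwcwcwcwc

S ⇒ mSwS   [S -> m S w S]
mSwS ⇒ mmSwSwS   [S -> m S w S]
mmSwSwS ⇒ mmmSwSwSwS   [S -> m S w S]
mmmSwSwSwS ⇒ mmmmSwSwSwSwS   [S -> m S w S]
mmmmSwSwSwSwS ⇒ mmmmcwSwSwSwS   [S -> c]
mmmmcwSwSwSwS ⇒ mmmmcwcwSwSwS   [S -> c]
mmmmcwcwSwSwS ⇒ mmmmcwcwcwSwS   [S -> c]
mmmmcwcwcwSwS ⇒ mmmmcwcwcwcwS   [S -> c]
mmmmcwcwcwcwS ⇒ mmmmcwcwcwcwc   [S -> c]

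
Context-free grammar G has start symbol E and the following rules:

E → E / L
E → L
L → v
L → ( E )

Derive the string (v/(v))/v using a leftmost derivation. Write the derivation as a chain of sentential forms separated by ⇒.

E⇒E/L⇒L/L⇒(E)/L⇒(E/L)/L⇒(L/L)/L⇒(v/L)/L⇒(v/(E))/L⇒(v/(L))/L⇒(v/(v))/L⇒(v/(v))/v

E ⇒ E/L   [E → E / L]
E/L ⇒ L/L   [E → L]
L/L ⇒ (E)/L   [L → ( E )]
(E)/L ⇒ (E/L)/L   [E → E / L]
(E/L)/L ⇒ (L/L)/L   [E → L]
(L/L)/L ⇒ (v/L)/L   [L → v]
(v/L)/L ⇒ (v/(E))/L   [L → ( E )]
(v/(E))/L ⇒ (v/(L))/L   [E → L]
(v/(L))/L ⇒ (v/(v))/L   [L → v]
(v/(v))/L ⇒ (v/(v))/v   [L → v]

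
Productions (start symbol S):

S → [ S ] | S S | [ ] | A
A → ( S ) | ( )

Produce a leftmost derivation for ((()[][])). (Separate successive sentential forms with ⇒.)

S ⇒ A   [S → A]
A ⇒ (S)   [A → ( S )]
(S) ⇒ (A)   [S → A]
(A) ⇒ ((S))   [A → ( S )]
((S)) ⇒ ((SS))   [S → S S]
((SS)) ⇒ ((SSS))   [S → S S]
((SSS)) ⇒ ((ASS))   [S → A]
((ASS)) ⇒ ((()SS))   [A → ( )]
((()SS)) ⇒ ((()[]S))   [S → [ ]]
((()[]S)) ⇒ ((()[][]))   [S → [ ]]

S ⇒ A ⇒ (S) ⇒ (A) ⇒ ((S)) ⇒ ((SS)) ⇒ ((SSS)) ⇒ ((ASS)) ⇒ ((()SS)) ⇒ ((()[]S)) ⇒ ((()[][]))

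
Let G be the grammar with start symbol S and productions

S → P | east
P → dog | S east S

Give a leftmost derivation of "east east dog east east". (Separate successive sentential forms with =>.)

S => P   [S → P]
P => S east S   [P → S east S]
S east S => east east S   [S → east]
east east S => east east P   [S → P]
east east P => east east S east S   [P → S east S]
east east S east S => east east P east S   [S → P]
east east P east S => east east dog east S   [P → dog]
east east dog east S => east east dog east east   [S → east]

S => P => S east S => east east S => east east P => east east S east S => east east P east S => east east dog east S => east east dog east east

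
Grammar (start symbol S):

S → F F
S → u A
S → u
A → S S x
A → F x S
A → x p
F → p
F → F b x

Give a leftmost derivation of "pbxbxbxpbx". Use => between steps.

S => FF => FbxF => FbxbxF => FbxbxbxF => pbxbxbxF => pbxbxbxFbx => pbxbxbxpbx

S => FF   [S → F F]
FF => FbxF   [F → F b x]
FbxF => FbxbxF   [F → F b x]
FbxbxF => FbxbxbxF   [F → F b x]
FbxbxbxF => pbxbxbxF   [F → p]
pbxbxbxF => pbxbxbxFbx   [F → F b x]
pbxbxbxFbx => pbxbxbxpbx   [F → p]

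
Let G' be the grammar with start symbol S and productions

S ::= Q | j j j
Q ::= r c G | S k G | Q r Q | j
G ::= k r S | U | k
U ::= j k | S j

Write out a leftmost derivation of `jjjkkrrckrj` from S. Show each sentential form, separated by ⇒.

S⇒Q⇒SkG⇒jjjkG⇒jjjkkrS⇒jjjkkrQ⇒jjjkkrQrQ⇒jjjkkrrcGrQ⇒jjjkkrrckrQ⇒jjjkkrrckrj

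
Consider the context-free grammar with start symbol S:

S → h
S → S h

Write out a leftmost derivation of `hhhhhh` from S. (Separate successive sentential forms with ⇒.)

S ⇒ Sh ⇒ Shh ⇒ Shhh ⇒ Shhhh ⇒ Shhhhh ⇒ hhhhhh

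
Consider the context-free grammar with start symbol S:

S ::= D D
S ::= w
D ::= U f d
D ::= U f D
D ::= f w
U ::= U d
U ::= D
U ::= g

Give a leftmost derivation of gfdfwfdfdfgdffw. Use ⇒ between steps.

S ⇒ DD   [S ::= D D]
DD ⇒ UfdD   [D ::= U f d]
UfdD ⇒ gfdD   [U ::= g]
gfdD ⇒ gfdUfD   [D ::= U f D]
gfdUfD ⇒ gfdDfD   [U ::= D]
gfdDfD ⇒ gfdUfdfD   [D ::= U f d]
gfdUfdfD ⇒ gfdDfdfD   [U ::= D]
gfdDfdfD ⇒ gfdUfdfdfD   [D ::= U f d]
gfdUfdfdfD ⇒ gfdDfdfdfD   [U ::= D]
gfdDfdfdfD ⇒ gfdfwfdfdfD   [D ::= f w]
gfdfwfdfdfD ⇒ gfdfwfdfdfUfD   [D ::= U f D]
gfdfwfdfdfUfD ⇒ gfdfwfdfdfUdfD   [U ::= U d]
gfdfwfdfdfUdfD ⇒ gfdfwfdfdfgdfD   [U ::= g]
gfdfwfdfdfgdfD ⇒ gfdfwfdfdfgdffw   [D ::= f w]

S ⇒ DD ⇒ UfdD ⇒ gfdD ⇒ gfdUfD ⇒ gfdDfD ⇒ gfdUfdfD ⇒ gfdDfdfD ⇒ gfdUfdfdfD ⇒ gfdDfdfdfD ⇒ gfdfwfdfdfD ⇒ gfdfwfdfdfUfD ⇒ gfdfwfdfdfUdfD ⇒ gfdfwfdfdfgdfD ⇒ gfdfwfdfdfgdffw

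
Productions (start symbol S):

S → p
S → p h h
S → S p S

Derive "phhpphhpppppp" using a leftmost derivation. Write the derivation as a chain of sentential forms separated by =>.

S => SpS => SpSpS => SpSpSpS => SpSpSpSpS => phhpSpSpSpS => phhpphhpSpSpS => phhpphhpppSpS => phhpphhpppppS => phhpphhpppppp

S => SpS   [S → S p S]
SpS => SpSpS   [S → S p S]
SpSpS => SpSpSpS   [S → S p S]
SpSpSpS => SpSpSpSpS   [S → S p S]
SpSpSpSpS => phhpSpSpSpS   [S → p h h]
phhpSpSpSpS => phhpphhpSpSpS   [S → p h h]
phhpphhpSpSpS => phhpphhpppSpS   [S → p]
phhpphhpppSpS => phhpphhpppppS   [S → p]
phhpphhpppppS => phhpphhpppppp   [S → p]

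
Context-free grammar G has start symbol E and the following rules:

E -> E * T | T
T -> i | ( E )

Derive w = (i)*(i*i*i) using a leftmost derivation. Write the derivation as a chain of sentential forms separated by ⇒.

E ⇒ E*T   [E -> E * T]
E*T ⇒ T*T   [E -> T]
T*T ⇒ (E)*T   [T -> ( E )]
(E)*T ⇒ (T)*T   [E -> T]
(T)*T ⇒ (i)*T   [T -> i]
(i)*T ⇒ (i)*(E)   [T -> ( E )]
(i)*(E) ⇒ (i)*(E*T)   [E -> E * T]
(i)*(E*T) ⇒ (i)*(E*T*T)   [E -> E * T]
(i)*(E*T*T) ⇒ (i)*(T*T*T)   [E -> T]
(i)*(T*T*T) ⇒ (i)*(i*T*T)   [T -> i]
(i)*(i*T*T) ⇒ (i)*(i*i*T)   [T -> i]
(i)*(i*i*T) ⇒ (i)*(i*i*i)   [T -> i]

E ⇒ E*T ⇒ T*T ⇒ (E)*T ⇒ (T)*T ⇒ (i)*T ⇒ (i)*(E) ⇒ (i)*(E*T) ⇒ (i)*(E*T*T) ⇒ (i)*(T*T*T) ⇒ (i)*(i*T*T) ⇒ (i)*(i*i*T) ⇒ (i)*(i*i*i)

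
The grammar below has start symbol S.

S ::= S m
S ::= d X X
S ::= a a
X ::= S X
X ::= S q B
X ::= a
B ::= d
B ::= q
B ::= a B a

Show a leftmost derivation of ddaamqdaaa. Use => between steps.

S=>dXX=>dSXX=>ddXXXX=>ddSqBXXX=>ddSmqBXXX=>ddaamqBXXX=>ddaamqdXXX=>ddaamqdaXX=>ddaamqdaaX=>ddaamqdaaa

S => dXX   [S ::= d X X]
dXX => dSXX   [X ::= S X]
dSXX => ddXXXX   [S ::= d X X]
ddXXXX => ddSqBXXX   [X ::= S q B]
ddSqBXXX => ddSmqBXXX   [S ::= S m]
ddSmqBXXX => ddaamqBXXX   [S ::= a a]
ddaamqBXXX => ddaamqdXXX   [B ::= d]
ddaamqdXXX => ddaamqdaXX   [X ::= a]
ddaamqdaXX => ddaamqdaaX   [X ::= a]
ddaamqdaaX => ddaamqdaaa   [X ::= a]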